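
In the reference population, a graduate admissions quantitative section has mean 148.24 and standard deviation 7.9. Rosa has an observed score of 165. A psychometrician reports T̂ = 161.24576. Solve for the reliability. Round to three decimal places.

T̂ = ρX + (1 − ρ)μ  ⇒  T̂ − μ = ρ(X − μ)
ρ = (T̂ − μ)/(X − μ) = (161.24576 − 148.24) / (165 − 148.24) = 13.00576 / 16.76 = 0.77600

0.776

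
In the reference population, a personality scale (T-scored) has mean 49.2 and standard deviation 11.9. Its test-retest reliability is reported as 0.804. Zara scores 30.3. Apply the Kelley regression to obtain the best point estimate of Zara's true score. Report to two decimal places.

Weight the observed score by reliability and the mean by (1 − reliability): T̂ = 0.804·30.3 + 0.196·49.2 = 24.3612 + 9.6432 = 34.004.

34.00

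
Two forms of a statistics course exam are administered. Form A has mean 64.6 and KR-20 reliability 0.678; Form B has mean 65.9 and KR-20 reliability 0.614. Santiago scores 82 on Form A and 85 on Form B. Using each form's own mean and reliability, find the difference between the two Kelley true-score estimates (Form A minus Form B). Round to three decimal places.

-1.230

T̂_A = 0.678(82) + 0.322(64.6) = 76.39720
T̂_B = 0.614(85) + 0.386(65.9) = 77.62740
T̂_A − T̂_B = -1.23020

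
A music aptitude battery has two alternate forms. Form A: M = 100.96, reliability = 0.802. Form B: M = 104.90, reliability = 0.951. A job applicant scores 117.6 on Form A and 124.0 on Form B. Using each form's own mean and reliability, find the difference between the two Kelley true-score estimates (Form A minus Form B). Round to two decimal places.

T̂_A = 0.802(117.6) + 0.198(100.96) = 114.3053
T̂_B = 0.951(124.0) + 0.049(104.90) = 123.0641
T̂_A − T̂_B = -8.7588

-8.76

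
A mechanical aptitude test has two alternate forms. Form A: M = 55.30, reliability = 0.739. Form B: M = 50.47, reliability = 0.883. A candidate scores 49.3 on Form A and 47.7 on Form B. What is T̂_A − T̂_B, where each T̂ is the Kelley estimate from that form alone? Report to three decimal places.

2.842

T̂_A = 0.739(49.3) + 0.261(55.30) = 50.86600
T̂_B = 0.883(47.7) + 0.117(50.47) = 48.02409
T̂_A − T̂_B = 2.84191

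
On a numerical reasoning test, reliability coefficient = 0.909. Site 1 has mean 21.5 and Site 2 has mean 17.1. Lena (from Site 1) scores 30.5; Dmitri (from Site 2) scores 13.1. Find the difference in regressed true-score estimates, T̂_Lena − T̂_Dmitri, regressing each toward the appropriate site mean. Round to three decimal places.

16.217

T̂_Lena = 0.909(30.5) + 0.091(21.5) = 29.68100
T̂_Dmitri = 0.909(13.1) + 0.091(17.1) = 13.46400
Difference = 29.68100 − 13.46400 = 16.21700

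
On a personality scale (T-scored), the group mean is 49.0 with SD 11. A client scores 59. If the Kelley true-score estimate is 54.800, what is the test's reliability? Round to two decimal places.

T̂ = ρX + (1 − ρ)μ  ⇒  T̂ − μ = ρ(X − μ)
ρ = (T̂ − μ)/(X − μ) = (54.800 − 49.0) / (59 − 49.0) = 5.800 / 10.0 = 0.5800

0.58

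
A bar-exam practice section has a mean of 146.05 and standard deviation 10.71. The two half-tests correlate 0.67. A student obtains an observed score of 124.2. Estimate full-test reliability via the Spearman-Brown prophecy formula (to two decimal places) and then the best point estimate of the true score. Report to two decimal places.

Spearman-Brown: ρ = 2r/(1 + r) = 2(0.67)/(1 + 0.67) = 1.340/1.67 = 0.8024 → 0.80
T̂ = 0.80(124.2) + 0.20(146.05) = 99.360 + 29.2100 = 128.570 → 128.57

128.57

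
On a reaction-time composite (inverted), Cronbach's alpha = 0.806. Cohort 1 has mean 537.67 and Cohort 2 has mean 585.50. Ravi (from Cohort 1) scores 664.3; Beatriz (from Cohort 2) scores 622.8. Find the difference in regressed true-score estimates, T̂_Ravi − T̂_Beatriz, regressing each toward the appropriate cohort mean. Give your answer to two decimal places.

T̂_Ravi = 0.806(664.3) + 0.194(537.67) = 639.7338
T̂_Beatriz = 0.806(622.8) + 0.194(585.50) = 615.5638
Difference = 639.7338 − 615.5638 = 24.1700

24.17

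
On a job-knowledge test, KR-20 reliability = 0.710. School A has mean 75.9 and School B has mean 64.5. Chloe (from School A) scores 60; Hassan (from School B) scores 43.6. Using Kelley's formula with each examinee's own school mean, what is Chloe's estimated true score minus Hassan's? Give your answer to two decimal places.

14.95

T̂_Chloe = 0.710(60) + 0.290(75.9) = 64.6110
T̂_Hassan = 0.710(43.6) + 0.290(64.5) = 49.6610
Difference = 64.6110 − 49.6610 = 14.9500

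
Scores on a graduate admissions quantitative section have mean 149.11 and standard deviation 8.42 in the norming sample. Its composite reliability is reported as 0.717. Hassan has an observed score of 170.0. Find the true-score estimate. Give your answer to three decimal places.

T̂ = ρX + (1 − ρ)μ
  = 0.717 × 170.0 + 0.283 × 149.11
  = 121.8900 + 42.19813
  = 164.0881
  ≈ 164.088

164.088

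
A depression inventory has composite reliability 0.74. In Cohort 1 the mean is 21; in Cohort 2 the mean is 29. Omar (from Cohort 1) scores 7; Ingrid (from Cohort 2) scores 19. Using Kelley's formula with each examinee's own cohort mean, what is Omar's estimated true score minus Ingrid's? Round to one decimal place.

T̂_Omar = 0.74(7) + 0.26(21) = 10.640
T̂_Ingrid = 0.74(19) + 0.26(29) = 21.600
Difference = 10.640 − 21.600 = -10.960

-11.0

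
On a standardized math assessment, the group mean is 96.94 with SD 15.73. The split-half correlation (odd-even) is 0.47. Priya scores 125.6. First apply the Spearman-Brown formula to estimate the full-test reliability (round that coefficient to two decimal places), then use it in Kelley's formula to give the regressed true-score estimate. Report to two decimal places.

Spearman-Brown: ρ = 2r/(1 + r) = 2(0.47)/(1 + 0.47) = 0.940/1.47 = 0.6395 → 0.64
T̂ = 0.64(125.6) + 0.36(96.94) = 80.384 + 34.8984 = 115.282 → 115.28

115.28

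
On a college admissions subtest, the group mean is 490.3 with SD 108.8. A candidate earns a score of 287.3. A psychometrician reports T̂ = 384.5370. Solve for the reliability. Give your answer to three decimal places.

T̂ = ρX + (1 − ρ)μ  ⇒  T̂ − μ = ρ(X − μ)
ρ = (T̂ − μ)/(X − μ) = (384.5370 − 490.3) / (287.3 − 490.3) = -105.7630 / -203.0 = 0.52100

0.521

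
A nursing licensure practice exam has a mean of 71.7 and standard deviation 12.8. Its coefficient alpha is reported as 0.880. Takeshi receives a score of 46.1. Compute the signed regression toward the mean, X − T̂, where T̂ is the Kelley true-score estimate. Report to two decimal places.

-3.07

T̂ = ρX + (1 − ρ)μ
  = 0.880 × 46.1 + 0.120 × 71.7
  = 40.5680 + 8.6040
  = 49.1720
  ≈ 49.172
X − T̂ = 46.1 − 49.172 = -3.072 → -3.07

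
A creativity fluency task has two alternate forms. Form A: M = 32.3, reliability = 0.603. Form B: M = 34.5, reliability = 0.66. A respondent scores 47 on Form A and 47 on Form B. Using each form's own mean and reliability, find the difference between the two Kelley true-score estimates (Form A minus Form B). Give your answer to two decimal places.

-1.59

T̂_A = 0.603(47) + 0.397(32.3) = 41.1641
T̂_B = 0.66(47) + 0.34(34.5) = 42.7500
T̂_A − T̂_B = -1.5859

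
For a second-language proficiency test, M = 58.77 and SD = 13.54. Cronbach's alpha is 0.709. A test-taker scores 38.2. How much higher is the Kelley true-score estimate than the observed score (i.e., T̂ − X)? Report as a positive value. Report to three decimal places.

Kelley's formula gives T̂ = 0.709·38.2 + 0.291·58.77 = 27.0838 + 17.10207 = 44.18587.
T̂ − X = 44.1859 − 38.2 = 5.9859 → 5.986

5.986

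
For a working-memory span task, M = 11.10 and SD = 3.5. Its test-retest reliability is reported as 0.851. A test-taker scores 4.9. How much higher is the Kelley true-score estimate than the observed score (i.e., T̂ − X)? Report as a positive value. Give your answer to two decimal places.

Weight the observed score by reliability and the mean by (1 − reliability): T̂ = 0.851·4.9 + 0.149·11.10 = 4.1699 + 1.65390 = 5.8238.
T̂ − X = 5.824 − 4.9 = 0.924 → 0.92

0.92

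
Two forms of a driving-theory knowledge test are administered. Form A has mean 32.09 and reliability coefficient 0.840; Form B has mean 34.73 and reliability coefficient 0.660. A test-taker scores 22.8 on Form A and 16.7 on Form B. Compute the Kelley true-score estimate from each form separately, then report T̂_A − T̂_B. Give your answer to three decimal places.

T̂_A = 0.840(22.8) + 0.160(32.09) = 24.28640
T̂_B = 0.660(16.7) + 0.340(34.73) = 22.83020
T̂_A − T̂_B = 1.45620

1.456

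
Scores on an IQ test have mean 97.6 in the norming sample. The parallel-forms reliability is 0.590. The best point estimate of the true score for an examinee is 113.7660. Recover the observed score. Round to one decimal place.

T̂ = ρX + (1 − ρ)μ  ⇒  X = (T̂ − (1 − ρ)μ) / ρ
X = (113.7660 − 0.410 × 97.6) / 0.590 = (113.7660 − 40.0160) / 0.590 = 73.7500 / 0.590 = 125.000

125.0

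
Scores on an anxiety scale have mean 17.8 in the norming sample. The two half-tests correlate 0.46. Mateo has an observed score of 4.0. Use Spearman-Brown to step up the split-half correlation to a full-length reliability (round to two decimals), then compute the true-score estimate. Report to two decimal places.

Spearman-Brown: ρ = 2r/(1 + r) = 2(0.46)/(1 + 0.46) = 0.920/1.46 = 0.6301 → 0.63
Regress the observed score toward the mean by the unreliability: T̂ = 0.63·4.0 + 0.37·17.8 = 2.520 + 6.586 = 9.106.

9.11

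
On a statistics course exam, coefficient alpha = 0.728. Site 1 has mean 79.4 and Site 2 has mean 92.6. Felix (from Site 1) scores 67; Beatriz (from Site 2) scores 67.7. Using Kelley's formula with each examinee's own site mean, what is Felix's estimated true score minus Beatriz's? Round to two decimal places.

-4.10

T̂_Felix = 0.728(67) + 0.272(79.4) = 70.3728
T̂_Beatriz = 0.728(67.7) + 0.272(92.6) = 74.4728
Difference = 70.3728 − 74.4728 = -4.1000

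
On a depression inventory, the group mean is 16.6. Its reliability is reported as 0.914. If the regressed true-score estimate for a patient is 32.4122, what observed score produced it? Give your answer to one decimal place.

T̂ = ρX + (1 − ρ)μ  ⇒  X = (T̂ − (1 − ρ)μ) / ρ
X = (32.4122 − 0.086 × 16.6) / 0.914 = (32.4122 − 1.4276) / 0.914 = 30.9846 / 0.914 = 33.900

33.9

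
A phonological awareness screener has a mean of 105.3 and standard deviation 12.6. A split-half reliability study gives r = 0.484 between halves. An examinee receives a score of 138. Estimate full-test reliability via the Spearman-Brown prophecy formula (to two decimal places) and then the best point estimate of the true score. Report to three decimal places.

Spearman-Brown: ρ = 2r/(1 + r) = 2(0.484)/(1 + 0.484) = 0.9680/1.484 = 0.6523 → 0.65
T̂ = ρX + (1 − ρ)μ
  = 0.65 × 138 + 0.35 × 105.3
  = 89.70 + 36.855
  = 126.5550
  ≈ 126.555

126.555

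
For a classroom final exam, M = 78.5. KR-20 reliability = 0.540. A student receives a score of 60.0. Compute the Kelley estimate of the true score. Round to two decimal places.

68.51

T̂ = ρX + (1 − ρ)μ
  = 0.540 × 60.0 + 0.460 × 78.5
  = 32.4000 + 36.1100
  = 68.510
  ≈ 68.51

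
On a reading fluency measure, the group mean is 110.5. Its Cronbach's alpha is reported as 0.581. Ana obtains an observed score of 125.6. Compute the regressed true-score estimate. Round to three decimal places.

119.273

Weight the observed score by reliability and the mean by (1 − reliability): T̂ = 0.581·125.6 + 0.419·110.5 = 72.9736 + 46.2995 = 119.2731.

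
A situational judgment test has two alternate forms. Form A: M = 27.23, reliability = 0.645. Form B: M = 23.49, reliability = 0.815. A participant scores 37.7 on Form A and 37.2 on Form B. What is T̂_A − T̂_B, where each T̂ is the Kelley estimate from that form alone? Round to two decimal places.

T̂_A = 0.645(37.7) + 0.355(27.23) = 33.9832
T̂_B = 0.815(37.2) + 0.185(23.49) = 34.6637
T̂_A − T̂_B = -0.6805

-0.68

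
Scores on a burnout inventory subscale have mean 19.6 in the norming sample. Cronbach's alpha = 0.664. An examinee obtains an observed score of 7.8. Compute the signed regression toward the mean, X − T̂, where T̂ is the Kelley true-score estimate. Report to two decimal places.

-3.96

Kelley's formula gives T̂ = 0.664·7.8 + 0.336·19.6 = 5.1792 + 6.5856 = 11.7648.
X − T̂ = 7.8 − 11.765 = -3.965 → -3.96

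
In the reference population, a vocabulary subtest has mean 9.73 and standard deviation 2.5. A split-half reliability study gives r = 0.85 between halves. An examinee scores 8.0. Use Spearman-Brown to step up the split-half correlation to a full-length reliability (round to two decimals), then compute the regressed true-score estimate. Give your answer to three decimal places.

8.138

Spearman-Brown: ρ = 2r/(1 + r) = 2(0.85)/(1 + 0.85) = 1.700/1.85 = 0.9189 → 0.92
T̂ = 0.92(8.0) + 0.08(9.73) = 7.360 + 0.7784 = 8.1384 → 8.138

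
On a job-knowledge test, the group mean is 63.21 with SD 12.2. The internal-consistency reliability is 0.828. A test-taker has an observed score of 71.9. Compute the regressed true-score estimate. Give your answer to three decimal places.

70.405

T̂ = 0.828(71.9) + 0.172(63.21) = 59.5332 + 10.87212 = 70.4053 → 70.405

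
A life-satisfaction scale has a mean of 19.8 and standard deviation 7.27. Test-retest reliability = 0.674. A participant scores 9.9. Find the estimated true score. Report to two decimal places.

T̂ = ρX + (1 − ρ)μ
  = 0.674 × 9.9 + 0.326 × 19.8
  = 6.6726 + 6.4548
  = 13.127
  ≈ 13.13

13.13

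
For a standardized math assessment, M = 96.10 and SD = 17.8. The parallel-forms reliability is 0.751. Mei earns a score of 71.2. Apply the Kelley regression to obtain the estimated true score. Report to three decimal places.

77.400

T̂ = ρX + (1 − ρ)μ
  = 0.751 × 71.2 + 0.249 × 96.10
  = 53.4712 + 23.92890
  = 77.4001
  ≈ 77.400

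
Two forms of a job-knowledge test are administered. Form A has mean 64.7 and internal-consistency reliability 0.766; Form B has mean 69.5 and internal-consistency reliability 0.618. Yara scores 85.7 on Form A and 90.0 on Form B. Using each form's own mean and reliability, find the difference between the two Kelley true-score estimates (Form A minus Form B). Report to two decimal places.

T̂_A = 0.766(85.7) + 0.234(64.7) = 80.7860
T̂_B = 0.618(90.0) + 0.382(69.5) = 82.1690
T̂_A − T̂_B = -1.3830

-1.38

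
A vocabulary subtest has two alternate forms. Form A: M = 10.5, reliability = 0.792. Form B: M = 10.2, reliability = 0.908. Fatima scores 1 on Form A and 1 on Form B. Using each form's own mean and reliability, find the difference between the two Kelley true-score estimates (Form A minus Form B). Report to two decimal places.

1.13

T̂_A = 0.792(1) + 0.208(10.5) = 2.9760
T̂_B = 0.908(1) + 0.092(10.2) = 1.8464
T̂_A − T̂_B = 1.1296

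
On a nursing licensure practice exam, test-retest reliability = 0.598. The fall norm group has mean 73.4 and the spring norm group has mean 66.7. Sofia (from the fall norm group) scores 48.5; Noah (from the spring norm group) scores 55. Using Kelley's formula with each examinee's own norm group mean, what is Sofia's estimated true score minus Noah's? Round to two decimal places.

T̂_Sofia = 0.598(48.5) + 0.402(73.4) = 58.5098
T̂_Noah = 0.598(55) + 0.402(66.7) = 59.7034
Difference = 58.5098 − 59.7034 = -1.1936

-1.19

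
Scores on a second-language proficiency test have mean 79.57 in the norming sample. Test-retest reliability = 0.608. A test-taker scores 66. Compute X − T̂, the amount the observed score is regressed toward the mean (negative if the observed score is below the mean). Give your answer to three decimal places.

T̂ = 0.608(66) + 0.392(79.57) = 40.128 + 31.19144 = 71.31944 → 71.3194
X − T̂ = 66 − 71.3194 = -5.3194 → -5.319

-5.319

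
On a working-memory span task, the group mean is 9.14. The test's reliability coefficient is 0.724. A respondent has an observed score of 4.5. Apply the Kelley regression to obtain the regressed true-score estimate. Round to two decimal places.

5.78

T̂ = ρX + (1 − ρ)μ
  = 0.724 × 4.5 + 0.276 × 9.14
  = 3.2580 + 2.52264
  = 5.781
  ≈ 5.78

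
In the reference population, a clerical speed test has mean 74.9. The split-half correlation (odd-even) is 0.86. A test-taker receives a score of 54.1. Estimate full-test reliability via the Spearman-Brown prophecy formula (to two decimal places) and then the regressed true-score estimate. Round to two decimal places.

Spearman-Brown: ρ = 2r/(1 + r) = 2(0.86)/(1 + 0.86) = 1.720/1.86 = 0.9247 → 0.92
Kelley's formula gives T̂ = 0.92·54.1 + 0.08·74.9 = 49.772 + 5.992 = 55.764.

55.76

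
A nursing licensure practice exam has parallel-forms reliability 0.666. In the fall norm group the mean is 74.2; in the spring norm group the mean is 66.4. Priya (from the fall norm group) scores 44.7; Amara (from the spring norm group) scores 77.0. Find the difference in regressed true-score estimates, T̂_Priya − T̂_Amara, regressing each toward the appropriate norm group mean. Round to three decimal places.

T̂_Priya = 0.666(44.7) + 0.334(74.2) = 54.55300
T̂_Amara = 0.666(77.0) + 0.334(66.4) = 73.45960
Difference = 54.55300 − 73.45960 = -18.90660

-18.907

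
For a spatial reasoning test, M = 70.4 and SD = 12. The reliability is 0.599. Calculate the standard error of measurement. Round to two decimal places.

7.60

SEM = SD · √(1 − ρ) = 12 × √0.401 = 12 × 0.6332 = 7.599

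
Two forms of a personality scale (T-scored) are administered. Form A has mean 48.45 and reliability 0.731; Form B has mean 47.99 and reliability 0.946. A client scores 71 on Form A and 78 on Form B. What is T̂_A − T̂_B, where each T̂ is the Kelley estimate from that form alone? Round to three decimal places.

-11.445

T̂_A = 0.731(71) + 0.269(48.45) = 64.93405
T̂_B = 0.946(78) + 0.054(47.99) = 76.37946
T̂_A − T̂_B = -11.44541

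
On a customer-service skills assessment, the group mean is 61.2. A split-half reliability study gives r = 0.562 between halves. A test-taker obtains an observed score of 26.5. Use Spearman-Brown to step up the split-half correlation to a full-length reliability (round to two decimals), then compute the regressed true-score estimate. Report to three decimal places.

Spearman-Brown: ρ = 2r/(1 + r) = 2(0.562)/(1 + 0.562) = 1.1240/1.562 = 0.7196 → 0.72
T̂ = 0.72(26.5) + 0.28(61.2) = 19.080 + 17.136 = 36.2160 → 36.216

36.216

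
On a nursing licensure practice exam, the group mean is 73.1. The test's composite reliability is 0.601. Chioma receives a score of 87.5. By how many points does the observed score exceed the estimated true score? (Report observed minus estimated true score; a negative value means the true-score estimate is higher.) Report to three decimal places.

5.746

Kelley's formula gives T̂ = 0.601·87.5 + 0.399·73.1 = 52.5875 + 29.1669 = 81.75440.
X − T̂ = 87.5 − 81.7544 = 5.7456 → 5.746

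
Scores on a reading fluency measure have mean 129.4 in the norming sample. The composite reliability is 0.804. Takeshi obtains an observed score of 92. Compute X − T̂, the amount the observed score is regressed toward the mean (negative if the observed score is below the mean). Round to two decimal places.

-7.33

Kelley's formula gives T̂ = 0.804·92 + 0.196·129.4 = 73.968 + 25.3624 = 99.3304.
X − T̂ = 92 − 99.330 = -7.330 → -7.33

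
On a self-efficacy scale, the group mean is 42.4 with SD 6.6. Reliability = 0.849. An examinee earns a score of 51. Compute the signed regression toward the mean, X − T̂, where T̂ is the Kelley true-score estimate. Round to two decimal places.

1.30

T̂ = ρX + (1 − ρ)μ
  = 0.849 × 51 + 0.151 × 42.4
  = 43.299 + 6.4024
  = 49.7014
  ≈ 49.701
X − T̂ = 51 − 49.701 = 1.299 → 1.30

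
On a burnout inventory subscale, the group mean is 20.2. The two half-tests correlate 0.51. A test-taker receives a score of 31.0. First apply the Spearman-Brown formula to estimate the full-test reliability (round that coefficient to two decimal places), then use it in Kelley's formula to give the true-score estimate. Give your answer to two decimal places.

Spearman-Brown: ρ = 2r/(1 + r) = 2(0.51)/(1 + 0.51) = 1.020/1.51 = 0.6755 → 0.68
T̂ = ρX + (1 − ρ)μ
  = 0.68 × 31.0 + 0.32 × 20.2
  = 21.080 + 6.464
  = 27.544
  ≈ 27.54

27.54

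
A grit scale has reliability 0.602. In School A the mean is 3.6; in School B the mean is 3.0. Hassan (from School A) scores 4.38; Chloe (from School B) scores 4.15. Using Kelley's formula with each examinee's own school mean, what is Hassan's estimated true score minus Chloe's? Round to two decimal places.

0.38

T̂_Hassan = 0.602(4.38) + 0.398(3.6) = 4.0696
T̂_Chloe = 0.602(4.15) + 0.398(3.0) = 3.6923
Difference = 4.0696 − 3.6923 = 0.3773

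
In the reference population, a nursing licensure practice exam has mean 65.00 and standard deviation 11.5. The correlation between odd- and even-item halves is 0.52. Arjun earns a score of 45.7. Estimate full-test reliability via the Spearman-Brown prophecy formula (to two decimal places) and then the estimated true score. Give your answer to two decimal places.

51.88

Spearman-Brown: ρ = 2r/(1 + r) = 2(0.52)/(1 + 0.52) = 1.040/1.52 = 0.6842 → 0.68
T̂ = 0.68(45.7) + 0.32(65.00) = 31.076 + 20.8000 = 51.876 → 51.88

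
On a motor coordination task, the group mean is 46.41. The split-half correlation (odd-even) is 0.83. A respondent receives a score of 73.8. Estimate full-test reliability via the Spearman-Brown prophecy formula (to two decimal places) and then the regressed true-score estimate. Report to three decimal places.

Spearman-Brown: ρ = 2r/(1 + r) = 2(0.83)/(1 + 0.83) = 1.660/1.83 = 0.9071 → 0.91
Kelley's formula gives T̂ = 0.91·73.8 + 0.09·46.41 = 67.158 + 4.1769 = 71.3349.

71.335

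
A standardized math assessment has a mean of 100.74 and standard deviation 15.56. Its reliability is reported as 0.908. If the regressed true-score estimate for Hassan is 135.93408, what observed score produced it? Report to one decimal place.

T̂ = ρX + (1 − ρ)μ  ⇒  X = (T̂ − (1 − ρ)μ) / ρ
X = (135.93408 − 0.092 × 100.74) / 0.908 = (135.93408 − 9.26808) / 0.908 = 126.66600 / 0.908 = 139.500

139.5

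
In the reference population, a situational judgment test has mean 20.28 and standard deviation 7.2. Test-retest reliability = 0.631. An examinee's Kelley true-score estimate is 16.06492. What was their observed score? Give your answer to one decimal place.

13.6

T̂ = ρX + (1 − ρ)μ  ⇒  X = (T̂ − (1 − ρ)μ) / ρ
X = (16.06492 − 0.369 × 20.28) / 0.631 = (16.06492 − 7.48332) / 0.631 = 8.58160 / 0.631 = 13.600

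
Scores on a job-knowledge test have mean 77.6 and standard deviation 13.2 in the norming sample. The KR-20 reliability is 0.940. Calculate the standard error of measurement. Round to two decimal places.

3.23

SEM = SD · √(1 − ρ) = 13.2 × √0.060 = 13.2 × 0.2449 = 3.233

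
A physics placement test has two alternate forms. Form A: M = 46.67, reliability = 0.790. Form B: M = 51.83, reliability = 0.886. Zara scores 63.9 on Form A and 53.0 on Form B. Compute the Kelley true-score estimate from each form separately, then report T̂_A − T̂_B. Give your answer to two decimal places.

T̂_A = 0.790(63.9) + 0.210(46.67) = 60.2817
T̂_B = 0.886(53.0) + 0.114(51.83) = 52.8666
T̂_A − T̂_B = 7.4151

7.42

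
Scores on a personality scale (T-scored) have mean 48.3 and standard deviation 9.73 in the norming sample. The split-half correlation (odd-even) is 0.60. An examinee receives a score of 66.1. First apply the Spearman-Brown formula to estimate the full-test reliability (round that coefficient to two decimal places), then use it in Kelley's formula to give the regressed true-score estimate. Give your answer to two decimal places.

Spearman-Brown: ρ = 2r/(1 + r) = 2(0.60)/(1 + 0.60) = 1.200/1.60 = 0.7500 → 0.75
T̂ = 0.75(66.1) + 0.25(48.3) = 49.575 + 12.075 = 61.650 → 61.65

61.65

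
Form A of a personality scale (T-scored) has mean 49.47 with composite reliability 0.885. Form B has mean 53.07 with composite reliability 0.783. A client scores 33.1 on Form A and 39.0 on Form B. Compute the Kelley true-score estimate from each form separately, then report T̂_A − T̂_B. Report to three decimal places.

-7.071

T̂_A = 0.885(33.1) + 0.115(49.47) = 34.98255
T̂_B = 0.783(39.0) + 0.217(53.07) = 42.05319
T̂_A − T̂_B = -7.07064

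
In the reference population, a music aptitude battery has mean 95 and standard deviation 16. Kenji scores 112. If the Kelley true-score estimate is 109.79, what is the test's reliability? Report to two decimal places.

0.87

T̂ = ρX + (1 − ρ)μ  ⇒  T̂ − μ = ρ(X − μ)
ρ = (T̂ − μ)/(X − μ) = (109.79 − 95) / (112 − 95) = 14.79 / 17.0 = 0.8700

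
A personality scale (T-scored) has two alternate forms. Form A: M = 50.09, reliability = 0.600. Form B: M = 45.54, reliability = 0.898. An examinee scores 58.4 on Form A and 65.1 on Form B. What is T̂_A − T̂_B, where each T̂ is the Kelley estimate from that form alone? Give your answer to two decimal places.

-8.03

T̂_A = 0.600(58.4) + 0.400(50.09) = 55.0760
T̂_B = 0.898(65.1) + 0.102(45.54) = 63.1049
T̂_A − T̂_B = -8.0289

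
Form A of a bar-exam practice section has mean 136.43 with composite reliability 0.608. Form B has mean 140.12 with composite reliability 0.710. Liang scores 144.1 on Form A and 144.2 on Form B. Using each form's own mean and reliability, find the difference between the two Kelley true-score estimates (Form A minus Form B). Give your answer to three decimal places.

-1.923

T̂_A = 0.608(144.1) + 0.392(136.43) = 141.09336
T̂_B = 0.710(144.2) + 0.290(140.12) = 143.01680
T̂_A − T̂_B = -1.92344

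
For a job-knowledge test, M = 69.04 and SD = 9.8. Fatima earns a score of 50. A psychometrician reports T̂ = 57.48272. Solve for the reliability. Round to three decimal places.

0.607

T̂ = ρX + (1 − ρ)μ  ⇒  T̂ − μ = ρ(X − μ)
ρ = (T̂ − μ)/(X − μ) = (57.48272 − 69.04) / (50 − 69.04) = -11.55728 / -19.04 = 0.60700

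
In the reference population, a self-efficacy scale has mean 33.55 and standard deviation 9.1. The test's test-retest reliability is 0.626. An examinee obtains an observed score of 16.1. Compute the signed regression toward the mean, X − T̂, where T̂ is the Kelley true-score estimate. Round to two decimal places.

T̂ = ρX + (1 − ρ)μ
  = 0.626 × 16.1 + 0.374 × 33.55
  = 10.0786 + 12.54770
  = 22.6263
  ≈ 22.626
X − T̂ = 16.1 − 22.626 = -6.526 → -6.53

-6.53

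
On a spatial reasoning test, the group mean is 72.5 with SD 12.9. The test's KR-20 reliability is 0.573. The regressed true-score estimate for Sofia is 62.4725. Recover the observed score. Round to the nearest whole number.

T̂ = ρX + (1 − ρ)μ  ⇒  X = (T̂ − (1 − ρ)μ) / ρ
X = (62.4725 − 0.427 × 72.5) / 0.573 = (62.4725 − 30.9575) / 0.573 = 31.5150 / 0.573 = 55.00

55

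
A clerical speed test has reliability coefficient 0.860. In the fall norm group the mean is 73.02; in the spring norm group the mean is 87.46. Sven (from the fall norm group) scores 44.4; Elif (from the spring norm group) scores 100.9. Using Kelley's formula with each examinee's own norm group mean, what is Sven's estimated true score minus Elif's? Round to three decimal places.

T̂_Sven = 0.860(44.4) + 0.140(73.02) = 48.40680
T̂_Elif = 0.860(100.9) + 0.140(87.46) = 99.01840
Difference = 48.40680 − 99.01840 = -50.61160

-50.612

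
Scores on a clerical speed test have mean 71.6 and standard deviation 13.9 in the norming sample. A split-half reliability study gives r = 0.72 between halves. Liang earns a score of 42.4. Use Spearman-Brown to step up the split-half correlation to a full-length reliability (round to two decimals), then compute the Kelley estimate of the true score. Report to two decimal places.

47.07

Spearman-Brown: ρ = 2r/(1 + r) = 2(0.72)/(1 + 0.72) = 1.440/1.72 = 0.8372 → 0.84
T̂ = ρX + (1 − ρ)μ
  = 0.84 × 42.4 + 0.16 × 71.6
  = 35.616 + 11.456
  = 47.072
  ≈ 47.07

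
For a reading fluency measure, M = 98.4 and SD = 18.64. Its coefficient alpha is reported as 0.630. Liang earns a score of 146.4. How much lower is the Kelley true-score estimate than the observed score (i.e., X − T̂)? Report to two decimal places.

17.76

Regress the observed score toward the mean by the unreliability: T̂ = 0.630·146.4 + 0.370·98.4 = 92.2320 + 36.4080 = 128.6400.
X − T̂ = 146.4 − 128.640 = 17.760 → 17.76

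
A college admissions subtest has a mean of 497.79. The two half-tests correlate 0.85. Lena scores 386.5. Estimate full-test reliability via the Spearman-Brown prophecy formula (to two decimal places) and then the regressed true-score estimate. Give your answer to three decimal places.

Spearman-Brown: ρ = 2r/(1 + r) = 2(0.85)/(1 + 0.85) = 1.700/1.85 = 0.9189 → 0.92
T̂ = ρX + (1 − ρ)μ
  = 0.92 × 386.5 + 0.08 × 497.79
  = 355.580 + 39.8232
  = 395.4032
  ≈ 395.403

395.403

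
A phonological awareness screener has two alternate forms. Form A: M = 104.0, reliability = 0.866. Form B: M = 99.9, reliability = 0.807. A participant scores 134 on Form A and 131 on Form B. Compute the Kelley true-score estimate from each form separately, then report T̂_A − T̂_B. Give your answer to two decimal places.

4.98

T̂_A = 0.866(134) + 0.134(104.0) = 129.9800
T̂_B = 0.807(131) + 0.193(99.9) = 124.9977
T̂_A − T̂_B = 4.9823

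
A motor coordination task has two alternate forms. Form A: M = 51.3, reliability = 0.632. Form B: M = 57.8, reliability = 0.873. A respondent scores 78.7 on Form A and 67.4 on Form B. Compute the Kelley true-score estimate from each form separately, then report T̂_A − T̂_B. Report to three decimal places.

2.436

T̂_A = 0.632(78.7) + 0.368(51.3) = 68.61680
T̂_B = 0.873(67.4) + 0.127(57.8) = 66.18080
T̂_A − T̂_B = 2.43600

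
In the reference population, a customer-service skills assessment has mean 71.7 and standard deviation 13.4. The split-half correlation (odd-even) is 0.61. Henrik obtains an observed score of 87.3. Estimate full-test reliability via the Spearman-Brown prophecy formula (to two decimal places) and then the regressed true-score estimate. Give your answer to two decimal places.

83.56

Spearman-Brown: ρ = 2r/(1 + r) = 2(0.61)/(1 + 0.61) = 1.220/1.61 = 0.7578 → 0.76
Weight the observed score by reliability and the mean by (1 − reliability): T̂ = 0.76·87.3 + 0.24·71.7 = 66.348 + 17.208 = 83.556.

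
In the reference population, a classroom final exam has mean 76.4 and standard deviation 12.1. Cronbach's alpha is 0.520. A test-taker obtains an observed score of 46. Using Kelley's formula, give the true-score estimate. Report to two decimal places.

60.59

T̂ = 0.520(46) + 0.480(76.4) = 23.920 + 36.6720 = 60.592 → 60.59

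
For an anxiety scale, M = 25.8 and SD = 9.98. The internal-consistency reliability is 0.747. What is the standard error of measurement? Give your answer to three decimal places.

SEM = SD · √(1 − ρ) = 9.98 × √0.253 = 9.98 × 0.5030 = 5.0199

5.020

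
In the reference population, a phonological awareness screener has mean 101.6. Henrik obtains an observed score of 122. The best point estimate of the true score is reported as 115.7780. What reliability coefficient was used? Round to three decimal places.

0.695

T̂ = ρX + (1 − ρ)μ  ⇒  T̂ − μ = ρ(X − μ)
ρ = (T̂ − μ)/(X − μ) = (115.7780 − 101.6) / (122 − 101.6) = 14.1780 / 20.4 = 0.69500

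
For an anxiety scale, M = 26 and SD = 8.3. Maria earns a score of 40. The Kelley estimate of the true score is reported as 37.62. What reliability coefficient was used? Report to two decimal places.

T̂ = ρX + (1 − ρ)μ  ⇒  T̂ − μ = ρ(X − μ)
ρ = (T̂ − μ)/(X − μ) = (37.62 − 26) / (40 − 26) = 11.62 / 14.0 = 0.8300

0.83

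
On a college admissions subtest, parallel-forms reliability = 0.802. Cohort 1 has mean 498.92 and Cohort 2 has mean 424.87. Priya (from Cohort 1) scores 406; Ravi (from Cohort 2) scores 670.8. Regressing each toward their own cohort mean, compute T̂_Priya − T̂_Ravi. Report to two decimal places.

-197.71

T̂_Priya = 0.802(406) + 0.198(498.92) = 424.3982
T̂_Ravi = 0.802(670.8) + 0.198(424.87) = 622.1059
Difference = 424.3982 − 622.1059 = -197.7077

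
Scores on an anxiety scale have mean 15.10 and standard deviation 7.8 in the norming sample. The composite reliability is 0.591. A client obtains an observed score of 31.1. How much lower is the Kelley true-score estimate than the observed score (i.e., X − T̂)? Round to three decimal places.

6.544

Weight the observed score by reliability and the mean by (1 − reliability): T̂ = 0.591·31.1 + 0.409·15.10 = 18.3801 + 6.17590 = 24.55600.
X − T̂ = 31.1 − 24.5560 = 6.5440 → 6.544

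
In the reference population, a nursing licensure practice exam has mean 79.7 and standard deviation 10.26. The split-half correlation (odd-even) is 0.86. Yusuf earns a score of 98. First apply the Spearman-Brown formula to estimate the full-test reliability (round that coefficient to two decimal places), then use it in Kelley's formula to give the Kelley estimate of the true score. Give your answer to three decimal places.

Spearman-Brown: ρ = 2r/(1 + r) = 2(0.86)/(1 + 0.86) = 1.720/1.86 = 0.9247 → 0.92
Regress the observed score toward the mean by the unreliability: T̂ = 0.92·98 + 0.08·79.7 = 90.16 + 6.376 = 96.5360.

96.536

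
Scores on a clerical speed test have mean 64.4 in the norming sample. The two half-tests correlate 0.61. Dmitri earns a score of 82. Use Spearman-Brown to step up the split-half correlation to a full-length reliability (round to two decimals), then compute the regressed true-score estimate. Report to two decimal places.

77.78

Spearman-Brown: ρ = 2r/(1 + r) = 2(0.61)/(1 + 0.61) = 1.220/1.61 = 0.7578 → 0.76
T̂ = 0.76(82) + 0.24(64.4) = 62.32 + 15.456 = 77.776 → 77.78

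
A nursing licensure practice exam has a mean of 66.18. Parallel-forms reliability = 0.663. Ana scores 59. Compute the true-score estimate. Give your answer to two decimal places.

61.42

Regress the observed score toward the mean by the unreliability: T̂ = 0.663·59 + 0.337·66.18 = 39.117 + 22.30266 = 61.420.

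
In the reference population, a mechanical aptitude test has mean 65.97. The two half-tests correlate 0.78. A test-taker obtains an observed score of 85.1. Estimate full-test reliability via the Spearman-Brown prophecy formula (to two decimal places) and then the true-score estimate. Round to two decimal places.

82.80

Spearman-Brown: ρ = 2r/(1 + r) = 2(0.78)/(1 + 0.78) = 1.560/1.78 = 0.8764 → 0.88
T̂ = 0.88(85.1) + 0.12(65.97) = 74.888 + 7.9164 = 82.804 → 82.80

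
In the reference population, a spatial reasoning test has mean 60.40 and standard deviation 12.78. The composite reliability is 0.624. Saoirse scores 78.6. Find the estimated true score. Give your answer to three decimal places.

T̂ = ρX + (1 − ρ)μ
  = 0.624 × 78.6 + 0.376 × 60.40
  = 49.0464 + 22.71040
  = 71.7568
  ≈ 71.757

71.757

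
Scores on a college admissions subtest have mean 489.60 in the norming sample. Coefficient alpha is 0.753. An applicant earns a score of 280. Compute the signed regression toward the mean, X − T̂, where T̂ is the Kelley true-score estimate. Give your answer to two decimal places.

-51.77

Weight the observed score by reliability and the mean by (1 − reliability): T̂ = 0.753·280 + 0.247·489.60 = 210.840 + 120.93120 = 331.7712.
X − T̂ = 280 − 331.771 = -51.771 → -51.77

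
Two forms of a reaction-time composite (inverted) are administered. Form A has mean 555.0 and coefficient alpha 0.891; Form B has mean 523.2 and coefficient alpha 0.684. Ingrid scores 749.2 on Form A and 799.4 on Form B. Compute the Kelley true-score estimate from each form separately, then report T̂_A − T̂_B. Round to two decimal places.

15.91

T̂_A = 0.891(749.2) + 0.109(555.0) = 728.0322
T̂_B = 0.684(799.4) + 0.316(523.2) = 712.1208
T̂_A − T̂_B = 15.9114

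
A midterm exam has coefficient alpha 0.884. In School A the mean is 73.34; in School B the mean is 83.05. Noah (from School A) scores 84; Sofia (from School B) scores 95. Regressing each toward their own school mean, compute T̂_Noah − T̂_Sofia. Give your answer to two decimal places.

-10.85

T̂_Noah = 0.884(84) + 0.116(73.34) = 82.7634
T̂_Sofia = 0.884(95) + 0.116(83.05) = 93.6138
Difference = 82.7634 − 93.6138 = -10.8504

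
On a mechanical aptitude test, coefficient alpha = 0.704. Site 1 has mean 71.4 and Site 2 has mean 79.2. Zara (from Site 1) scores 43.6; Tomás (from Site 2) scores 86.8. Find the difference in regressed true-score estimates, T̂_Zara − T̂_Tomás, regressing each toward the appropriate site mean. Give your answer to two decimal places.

-32.72

T̂_Zara = 0.704(43.6) + 0.296(71.4) = 51.8288
T̂_Tomás = 0.704(86.8) + 0.296(79.2) = 84.5504
Difference = 51.8288 − 84.5504 = -32.7216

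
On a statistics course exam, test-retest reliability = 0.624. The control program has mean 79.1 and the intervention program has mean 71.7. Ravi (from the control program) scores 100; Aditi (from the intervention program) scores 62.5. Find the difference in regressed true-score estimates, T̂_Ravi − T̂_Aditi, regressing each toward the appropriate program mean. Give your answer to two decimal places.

T̂_Ravi = 0.624(100) + 0.376(79.1) = 92.1416
T̂_Aditi = 0.624(62.5) + 0.376(71.7) = 65.9592
Difference = 92.1416 − 65.9592 = 26.1824

26.18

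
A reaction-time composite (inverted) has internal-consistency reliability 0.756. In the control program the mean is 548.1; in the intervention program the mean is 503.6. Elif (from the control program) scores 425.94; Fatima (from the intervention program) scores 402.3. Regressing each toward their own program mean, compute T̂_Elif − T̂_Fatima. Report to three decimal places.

28.730

T̂_Elif = 0.756(425.94) + 0.244(548.1) = 455.74704
T̂_Fatima = 0.756(402.3) + 0.244(503.6) = 427.01720
Difference = 455.74704 − 427.01720 = 28.72984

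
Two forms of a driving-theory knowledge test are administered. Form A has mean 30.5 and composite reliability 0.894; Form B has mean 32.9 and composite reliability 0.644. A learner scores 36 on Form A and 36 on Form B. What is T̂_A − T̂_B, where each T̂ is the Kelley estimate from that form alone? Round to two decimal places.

T̂_A = 0.894(36) + 0.106(30.5) = 35.4170
T̂_B = 0.644(36) + 0.356(32.9) = 34.8964
T̂_A − T̂_B = 0.5206

0.52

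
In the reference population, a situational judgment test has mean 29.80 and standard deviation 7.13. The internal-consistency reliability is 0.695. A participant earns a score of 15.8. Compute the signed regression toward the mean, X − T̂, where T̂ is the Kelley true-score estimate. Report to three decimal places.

Weight the observed score by reliability and the mean by (1 − reliability): T̂ = 0.695·15.8 + 0.305·29.80 = 10.9810 + 9.08900 = 20.07000.
X − T̂ = 15.8 − 20.0700 = -4.2700 → -4.270

-4.270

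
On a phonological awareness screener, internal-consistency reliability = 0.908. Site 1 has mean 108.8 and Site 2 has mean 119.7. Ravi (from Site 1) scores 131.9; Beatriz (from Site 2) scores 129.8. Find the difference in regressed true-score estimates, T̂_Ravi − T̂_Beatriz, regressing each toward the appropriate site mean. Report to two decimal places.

0.90

T̂_Ravi = 0.908(131.9) + 0.092(108.8) = 129.7748
T̂_Beatriz = 0.908(129.8) + 0.092(119.7) = 128.8708
Difference = 129.7748 − 128.8708 = 0.9040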